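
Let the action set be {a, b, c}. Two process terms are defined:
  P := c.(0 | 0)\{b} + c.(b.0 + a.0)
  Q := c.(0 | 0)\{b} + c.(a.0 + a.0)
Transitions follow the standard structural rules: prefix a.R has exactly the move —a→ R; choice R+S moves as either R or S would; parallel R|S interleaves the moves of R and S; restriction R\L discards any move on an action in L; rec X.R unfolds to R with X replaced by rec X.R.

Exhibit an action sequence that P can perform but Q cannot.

cb

LTS(P): 4 reachable states
  m0 = c.(0 | 0)\{b} + c.(b.0 + a.0) ⊢ -c-> m1, -c-> m2
  m1 = (0 | 0)\{b} ⊢ stopped
  m2 = b.0 + a.0 ⊢ -a-> m3, -b-> m3
  m3 = 0 ⊢ stopped
LTS(Q): 4 reachable states
  n0 = c.(0 | 0)\{b} + c.(a.0 + a.0) ⊢ -c-> n1, -c-> n2
  n1 = (0 | 0)\{b} ⊢ stopped
  n2 = a.0 + a.0 ⊢ -a-> n3
  n3 = 0 ⊢ stopped
Trace ⟨cb⟩ through P, begin at {m0}:
  [1] c ⇒ {m1, m2}
  [2] b ⇒ {m3}
  — P admits the full trace.
Trace ⟨cb⟩ through Q, begin at {n0}:
  [1] c ⇒ {n1, n2}
  [2] b ⇒ ∅  — Q cannot continue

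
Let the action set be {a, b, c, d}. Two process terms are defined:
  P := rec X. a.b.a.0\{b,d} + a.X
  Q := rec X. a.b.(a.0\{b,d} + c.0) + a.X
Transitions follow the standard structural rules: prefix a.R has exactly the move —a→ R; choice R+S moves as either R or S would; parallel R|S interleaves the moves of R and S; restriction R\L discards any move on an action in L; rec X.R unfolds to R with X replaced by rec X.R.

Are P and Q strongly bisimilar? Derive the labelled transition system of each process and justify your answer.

P's transition system — 4 states:
  s0 = rec X. a.b.a.0\{b,d} + a.X | --a--▸ s0, --a--▸ s1
  s1 = b.a.0\{b,d} | --b--▸ s2
  s2 = a.0\{b,d} | --a--▸ s3
  s3 = 0\{b,d} | (no moves)
Q's transition system — 5 states:
  t0 = rec X. a.b.(a.0\{b,d} + c.0) + a.X | --a--▸ t0, --a--▸ t1
  t1 = b.(a.0\{b,d} + c.0) | --b--▸ t2
  t2 = a.0\{b,d} + c.0 | --a--▸ t3, --c--▸ t4
  t3 = 0\{b,d} | (no moves)
  t4 = 0 | (no moves)
Bisimilarity quotient blocks:
  B0 = {s0}
  B1 = {s1}
  B2 = {s2}
  B3 = {s3, t3, t4}
  B4 = {t0}
  B5 = {t1}
  B6 = {t2}
s0 ∈ B0, t0 ∈ B4 → different blocks

P ≁ Q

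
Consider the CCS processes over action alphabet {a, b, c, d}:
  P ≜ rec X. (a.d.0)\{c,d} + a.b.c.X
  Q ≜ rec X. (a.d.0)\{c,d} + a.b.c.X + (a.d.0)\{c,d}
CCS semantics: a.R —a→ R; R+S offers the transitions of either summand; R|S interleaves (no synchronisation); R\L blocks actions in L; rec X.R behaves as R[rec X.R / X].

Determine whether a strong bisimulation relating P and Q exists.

P's transition system — 4 states:
  p0 = rec X. (a.d.0)\{c,d} + a.b.c.X | --a--▸ p1, --a--▸ p2
  p1 = (d.0)\{c,d} | (no moves)
  p2 = b.c.(rec X. (a.d.0)\{c,d} + a.b.c.X) | --b--▸ p3
  p3 = c.(rec X. (a.d.0)\{c,d} + a.b.c.X) | --c--▸ p0
Q's transition system — 4 states:
  q0 = rec X. (a.d.0)\{c,d} + a.b.c.X + (a.d.0)\{c,d} | --a--▸ q1, --a--▸ q2
  q1 = (d.0)\{c,d} | (no moves)
  q2 = b.c.(rec X. (a.d.0)\{c,d} + a.b.c.X + (a.d.0)\{c,d}) | --b--▸ q3
  q3 = c.(rec X. (a.d.0)\{c,d} + a.b.c.X + (a.d.0)\{c,d}) | --c--▸ q0
Bisimilarity quotient blocks:
  B0 = {p0, q0}
  B1 = {p2, q2}
  B2 = {p3, q3}
  B3 = {p1, q1}
p0 ∈ B0, q0 ∈ B0 → same block

bisimilar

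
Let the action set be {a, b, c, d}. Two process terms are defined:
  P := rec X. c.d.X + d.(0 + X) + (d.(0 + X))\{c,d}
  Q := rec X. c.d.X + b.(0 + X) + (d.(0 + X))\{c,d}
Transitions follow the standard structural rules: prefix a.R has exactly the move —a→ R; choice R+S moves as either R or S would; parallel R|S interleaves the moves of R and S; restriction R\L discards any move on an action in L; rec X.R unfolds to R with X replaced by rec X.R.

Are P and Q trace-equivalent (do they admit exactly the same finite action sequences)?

Reachable graph of P (3 states):
  s0 = rec X. c.d.X + d.(0 + X) + (d.(0 + X))\{c,d} ⊢ ··c··> s1, ··d··> s2
  s1 = d.(rec X. c.d.X + d.(0 + X) + (d.(0 + X))\{c,d}) ⊢ ··d··> s0
  s2 = 0 + (rec X. c.d.X + d.(0 + X) + (d.(0 + X))\{c,d}) ⊢ ··c··> s1, ··d··> s2
Reachable graph of Q (3 states):
  t0 = rec X. c.d.X + b.(0 + X) + (d.(0 + X))\{c,d} ⊢ ··b··> t1, ··c··> t2
  t1 = 0 + (rec X. c.d.X + b.(0 + X) + (d.(0 + X))\{c,d}) ⊢ ··b··> t1, ··c··> t2
  t2 = d.(rec X. c.d.X + b.(0 + X) + (d.(0 + X))\{c,d}) ⊢ ··d··> t0
Executing d from P (initial set {s0}):
  step 1 (d): {s2}
  P completes σ.
Executing d from Q (initial set {t0}):
  step 1 (d): no successor for Q

trace-distinct — witness ⟨d⟩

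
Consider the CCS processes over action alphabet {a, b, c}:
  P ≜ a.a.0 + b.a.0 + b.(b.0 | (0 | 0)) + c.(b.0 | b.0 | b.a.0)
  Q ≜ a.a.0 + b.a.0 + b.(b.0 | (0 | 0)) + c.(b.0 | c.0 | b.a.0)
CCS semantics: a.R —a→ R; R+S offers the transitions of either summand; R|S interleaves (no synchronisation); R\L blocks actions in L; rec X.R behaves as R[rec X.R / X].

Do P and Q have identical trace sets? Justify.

Reachable graph of P (17 states):
  m0 = a.a.0 + b.a.0 + b.(b.0 | (0 | 0)) + c.(b.0 | b.0 | b.a.0) | —a→ m1, —b→ m1, —b→ m2, —c→ m3
  m1 = a.0 | —a→ m4
  m2 = b.0 | (0 | 0) | —b→ m5
  m3 = b.0 | b.0 | b.a.0 | —b→ m6, —b→ m7, —b→ m8
  m4 = 0 | (no moves)
  m5 = 0 | (0 | 0) | (no moves)
  m6 = 0 | b.0 | b.a.0 | —b→ m10, —b→ m9
  m7 = b.0 | 0 | b.a.0 | —b→ m11, —b→ m9
  m8 = b.0 | b.0 | a.0 | —a→ m12, —b→ m10, —b→ m11
  m9 = 0 | 0 | b.a.0 | —b→ m13
  m10 = 0 | b.0 | a.0 | —a→ m14, —b→ m13
  m11 = b.0 | 0 | a.0 | —a→ m15, —b→ m13
  m12 = b.0 | b.0 | 0 | —b→ m14, —b→ m15
  m13 = 0 | 0 | a.0 | —a→ m16
  m14 = 0 | b.0 | 0 | —b→ m16
  m15 = b.0 | 0 | 0 | —b→ m16
  m16 = 0 | 0 | 0 | (no moves)
Reachable graph of Q (17 states):
  n0 = a.a.0 + b.a.0 + b.(b.0 | (0 | 0)) + c.(b.0 | c.0 | b.a.0) | —a→ n1, —b→ n1, —b→ n2, —c→ n3
  n1 = a.0 | —a→ n4
  n2 = b.0 | (0 | 0) | —b→ n5
  n3 = b.0 | c.0 | b.a.0 | —b→ n6, —b→ n7, —c→ n8
  n4 = 0 | (no moves)
  n5 = 0 | (0 | 0) | (no moves)
  n6 = 0 | c.0 | b.a.0 | —b→ n9, —c→ n10
  n7 = b.0 | c.0 | a.0 | —a→ n11, —b→ n9, —c→ n12
  n8 = b.0 | 0 | b.a.0 | —b→ n10, —b→ n12
  n9 = 0 | c.0 | a.0 | —a→ n13, —c→ n14
  n10 = 0 | 0 | b.a.0 | —b→ n14
  n11 = b.0 | c.0 | 0 | —b→ n13, —c→ n15
  n12 = b.0 | 0 | a.0 | —a→ n15, —b→ n14
  n13 = 0 | c.0 | 0 | —c→ n16
  n14 = 0 | 0 | a.0 | —a→ n16
  n15 = b.0 | 0 | 0 | —b→ n16
  n16 = 0 | 0 | 0 | (no moves)
Run σ = ⟨cbbb⟩ on P: start {m0}
  [1] c ⇒ {m3}
  [2] b ⇒ {m6, m7, m8}
  [3] b ⇒ {m10, m11, m9}
  [4] b ⇒ {m13}
  — P admits the full trace.
Run σ = ⟨cbbb⟩ on Q: start {n0}
  [1] c ⇒ {n3}
  [2] b ⇒ {n6, n7}
  [3] b ⇒ {n9}
  [4] b ⇒ no successor for Q

NO — witness ⟨cbbb⟩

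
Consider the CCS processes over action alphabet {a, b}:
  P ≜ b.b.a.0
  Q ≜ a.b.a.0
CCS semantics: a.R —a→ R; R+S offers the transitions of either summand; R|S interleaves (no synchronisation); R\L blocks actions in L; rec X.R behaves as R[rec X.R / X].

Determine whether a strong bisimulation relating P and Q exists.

not bisimilar

Reachable graph of P (4 states):
  u0 = b.b.a.0 | ··b··> u1
  u1 = b.a.0 | ··b··> u2
  u2 = a.0 | ··a··> u3
  u3 = 0 | stopped
Reachable graph of Q (4 states):
  v0 = a.b.a.0 | ··a··> v1
  v1 = b.a.0 | ··b··> v2
  v2 = a.0 | ··a··> v3
  v3 = 0 | stopped
Coarsest stable partition (strong bisimilarity classes):
  B0 = {u0}
  B1 = {u1, v1}
  B2 = {u2, v2}
  B3 = {u3, v3}
  B4 = {v0}
u0 ∈ B0, v0 ∈ B4 → different blocks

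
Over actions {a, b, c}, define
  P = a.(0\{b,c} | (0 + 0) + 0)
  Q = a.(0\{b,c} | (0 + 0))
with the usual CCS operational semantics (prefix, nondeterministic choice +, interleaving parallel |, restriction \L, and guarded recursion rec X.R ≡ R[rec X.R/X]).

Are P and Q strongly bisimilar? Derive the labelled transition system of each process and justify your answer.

LTS(P): 2 reachable states
  p0 = a.(0\{b,c} | (0 + 0) + 0) :: =a=> p1
  p1 = 0\{b,c} | (0 + 0) + 0 :: stopped
LTS(Q): 2 reachable states
  q0 = a.(0\{b,c} | (0 + 0)) :: =a=> q1
  q1 = 0\{b,c} | (0 + 0) :: stopped
Bisimilarity quotient blocks:
  B0 = {p0, q0}
  B1 = {p1, q1}
p0 ∈ B0, q0 ∈ B0 → same block

YES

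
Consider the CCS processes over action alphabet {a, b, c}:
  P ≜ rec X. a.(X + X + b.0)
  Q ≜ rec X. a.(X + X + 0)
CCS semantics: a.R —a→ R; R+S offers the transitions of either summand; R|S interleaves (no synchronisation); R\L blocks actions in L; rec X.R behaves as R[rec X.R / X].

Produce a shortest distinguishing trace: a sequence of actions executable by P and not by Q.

ab

P's transition system — 3 states:
  m0 = rec X. a.(X + X + b.0) :: -a-> m1
  m1 = (rec X. a.(X + X + b.0)) + (rec X. a.(X + X + b.0)) + b.0 :: -a-> m1, -b-> m2
  m2 = 0 :: ∅
Q's transition system — 2 states:
  n0 = rec X. a.(X + X + 0) :: -a-> n1
  n1 = (rec X. a.(X + X + 0)) + (rec X. a.(X + X + 0)) + 0 :: -a-> n1
Executing ab from P (initial set {m0}):
  step 1 (a): {m1}
  step 2 (b): {m2}
  P completes σ.
Executing ab from Q (initial set {n0}):
  step 1 (a): {n1}
  step 2 (b): no successor for Q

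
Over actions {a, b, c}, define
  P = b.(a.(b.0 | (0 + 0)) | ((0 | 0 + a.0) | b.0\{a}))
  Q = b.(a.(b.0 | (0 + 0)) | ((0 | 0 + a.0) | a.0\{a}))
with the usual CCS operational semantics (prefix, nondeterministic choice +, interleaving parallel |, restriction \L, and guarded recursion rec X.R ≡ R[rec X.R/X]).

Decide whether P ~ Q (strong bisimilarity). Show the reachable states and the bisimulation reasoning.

P's transition system — 13 states:
  p0 = b.(a.(b.0 | (0 + 0)) | ((0 | 0 + a.0) | b.0\{a})) → =b=> p1
  p1 = a.(b.0 | (0 + 0)) | ((0 | 0 + a.0) | b.0\{a}) → =a=> p2, =a=> p3, =b=> p4
  p2 = a.(b.0 | (0 + 0)) | (0 | b.0\{a}) → =a=> p5, =b=> p6
  p3 = b.0 | (0 + 0) | ((0 | 0 + a.0) | b.0\{a}) → =a=> p5, =b=> p7, =b=> p8
  p4 = a.(b.0 | (0 + 0)) | ((0 | 0 + a.0) | 0\{a}) → =a=> p6, =a=> p8
  p5 = b.0 | (0 + 0) | (0 | b.0\{a}) → =b=> p10, =b=> p9
  p6 = a.(b.0 | (0 + 0)) | (0 | 0\{a}) → =a=> p10
  p7 = 0 | (0 + 0) | ((0 | 0 + a.0) | b.0\{a}) → =a=> p9, =b=> p11
  p8 = b.0 | (0 + 0) | ((0 | 0 + a.0) | 0\{a}) → =a=> p10, =b=> p11
  p9 = 0 | (0 + 0) | (0 | b.0\{a}) → =b=> p12
  p10 = b.0 | (0 + 0) | (0 | 0\{a}) → =b=> p12
  p11 = 0 | (0 + 0) | ((0 | 0 + a.0) | 0\{a}) → =a=> p12
  p12 = 0 | (0 + 0) | (0 | 0\{a}) → ·
Q's transition system — 13 states:
  q0 = b.(a.(b.0 | (0 + 0)) | ((0 | 0 + a.0) | a.0\{a})) → =b=> q1
  q1 = a.(b.0 | (0 + 0)) | ((0 | 0 + a.0) | a.0\{a}) → =a=> q2, =a=> q3, =a=> q4
  q2 = a.(b.0 | (0 + 0)) | ((0 | 0 + a.0) | 0\{a}) → =a=> q5, =a=> q6
  q3 = a.(b.0 | (0 + 0)) | (0 | a.0\{a}) → =a=> q5, =a=> q7
  q4 = b.0 | (0 + 0) | ((0 | 0 + a.0) | a.0\{a}) → =a=> q6, =a=> q7, =b=> q8
  q5 = a.(b.0 | (0 + 0)) | (0 | 0\{a}) → =a=> q9
  q6 = b.0 | (0 + 0) | ((0 | 0 + a.0) | 0\{a}) → =a=> q9, =b=> q10
  q7 = b.0 | (0 + 0) | (0 | a.0\{a}) → =a=> q9, =b=> q11
  q8 = 0 | (0 + 0) | ((0 | 0 + a.0) | a.0\{a}) → =a=> q10, =a=> q11
  q9 = b.0 | (0 + 0) | (0 | 0\{a}) → =b=> q12
  q10 = 0 | (0 + 0) | ((0 | 0 + a.0) | 0\{a}) → =a=> q12
  q11 = 0 | (0 + 0) | (0 | a.0\{a}) → =a=> q12
  q12 = 0 | (0 + 0) | (0 | 0\{a}) → ·
Partition-refinement fixed point:
  B0 = {p0}
  B1 = {p1}
  B2 = {p3}
  B3 = {p7, p8, q6, q7}
  B4 = {p11, q10, q11}
  B5 = {p12, q12}
  B6 = {p10, p9, q9}
  B7 = {p5}
  B8 = {p2}
  B9 = {p6, q5}
  B10 = {p4, q2, q3}
  B11 = {q0}
  B12 = {q1}
  B13 = {q4}
  B14 = {q8}
p0 ∈ B0, q0 ∈ B11 → different blocks

P ≁ Q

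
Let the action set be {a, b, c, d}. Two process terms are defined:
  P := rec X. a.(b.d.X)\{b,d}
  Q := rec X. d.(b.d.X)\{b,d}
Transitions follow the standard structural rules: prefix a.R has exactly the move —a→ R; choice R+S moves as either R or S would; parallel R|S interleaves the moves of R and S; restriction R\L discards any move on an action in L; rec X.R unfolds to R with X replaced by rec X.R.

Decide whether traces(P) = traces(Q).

trace-distinct — witness ⟨a⟩

P's transition system — 2 states:
  m0 = rec X. a.(b.d.X)\{b,d} has moves --a--▸ m1
  m1 = (b.d.(rec X. a.(b.d.X)\{b,d}))\{b,d} has moves ·
Q's transition system — 2 states:
  n0 = rec X. d.(b.d.X)\{b,d} has moves --d--▸ n1
  n1 = (b.d.(rec X. d.(b.d.X)\{b,d}))\{b,d} has moves ·
Executing a from P (initial set {m0}):
  step 1 (a): {m1}
  P completes σ.
Executing a from Q (initial set {n0}):
  step 1 (a): ∅  — Q cannot continue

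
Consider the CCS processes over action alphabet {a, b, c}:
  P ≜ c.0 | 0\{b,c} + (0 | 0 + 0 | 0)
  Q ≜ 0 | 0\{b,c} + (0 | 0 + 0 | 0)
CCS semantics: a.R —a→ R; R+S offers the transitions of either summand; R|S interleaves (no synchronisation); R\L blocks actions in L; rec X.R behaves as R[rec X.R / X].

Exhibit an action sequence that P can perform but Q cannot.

c

Reachable graph of P (2 states):
  s0 = c.0 | 0\{b,c} + (0 | 0 + 0 | 0) | =c=> s1
  s1 = 0 | 0\{b,c} | ·
Reachable graph of Q (1 states):
  t0 = 0 | 0\{b,c} + (0 | 0 + 0 | 0) | ·
Trace ⟨c⟩ through P, begin at {s0}:
  [1] c ⇒ {s1}
  — P admits the full trace.
Trace ⟨c⟩ through Q, begin at {t0}:
  [1] c ⇒ no successor for Q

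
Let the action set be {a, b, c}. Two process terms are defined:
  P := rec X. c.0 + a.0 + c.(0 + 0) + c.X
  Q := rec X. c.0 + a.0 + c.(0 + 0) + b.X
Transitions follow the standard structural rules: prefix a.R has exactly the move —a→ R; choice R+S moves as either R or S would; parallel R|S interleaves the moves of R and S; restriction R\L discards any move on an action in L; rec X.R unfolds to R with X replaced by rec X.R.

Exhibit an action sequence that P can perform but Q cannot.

P's transition system — 3 states:
  s0 = rec X. c.0 + a.0 + c.(0 + 0) + c.X has moves =a=> s1, =c=> s0, =c=> s1, =c=> s2
  s1 = 0 has moves (no moves)
  s2 = 0 + 0 has moves (no moves)
Q's transition system — 3 states:
  t0 = rec X. c.0 + a.0 + c.(0 + 0) + b.X has moves =a=> t1, =b=> t0, =c=> t1, =c=> t2
  t1 = 0 has moves (no moves)
  t2 = 0 + 0 has moves (no moves)
Executing ca from P (initial set {s0}):
  after c @ step 1: {s0, s1, s2}
  after a @ step 2: {s1}
  — P admits the full trace.
Executing ca from Q (initial set {t0}):
  after c @ step 1: {t1, t2}
  after a @ step 2: ∅  — Q cannot continue

ca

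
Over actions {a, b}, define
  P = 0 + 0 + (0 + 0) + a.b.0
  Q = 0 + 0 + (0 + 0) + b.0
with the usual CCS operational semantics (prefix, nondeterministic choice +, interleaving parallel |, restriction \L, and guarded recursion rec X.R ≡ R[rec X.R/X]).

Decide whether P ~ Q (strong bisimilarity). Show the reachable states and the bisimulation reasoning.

NO

LTS(P): 3 reachable states
  m0 = 0 + 0 + (0 + 0) + a.b.0 has moves ··a··> m1
  m1 = b.0 has moves ··b··> m2
  m2 = 0 has moves deadlocked
LTS(Q): 2 reachable states
  n0 = 0 + 0 + (0 + 0) + b.0 has moves ··b··> n1
  n1 = 0 has moves deadlocked
Partition-refinement fixed point:
  B0 = {m0}
  B1 = {m1, n0}
  B2 = {m2, n1}
m0 ∈ B0, n0 ∈ B1 → different blocks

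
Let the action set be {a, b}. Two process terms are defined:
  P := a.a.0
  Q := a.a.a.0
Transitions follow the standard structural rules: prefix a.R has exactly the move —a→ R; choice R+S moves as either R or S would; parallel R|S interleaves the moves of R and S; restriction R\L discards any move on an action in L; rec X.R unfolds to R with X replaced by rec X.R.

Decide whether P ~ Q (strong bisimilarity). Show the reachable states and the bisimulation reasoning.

P ≁ Q

P's transition system — 3 states:
  p0 = a.a.0 | =a=> p1
  p1 = a.0 | =a=> p2
  p2 = 0 | deadlocked
Q's transition system — 4 states:
  q0 = a.a.a.0 | =a=> q1
  q1 = a.a.0 | =a=> q2
  q2 = a.0 | =a=> q3
  q3 = 0 | deadlocked
Partition-refinement fixed point:
  B0 = {p0, q1}
  B1 = {p1, q2}
  B2 = {p2, q3}
  B3 = {q0}
p0 ∈ B0, q0 ∈ B3 → different blocks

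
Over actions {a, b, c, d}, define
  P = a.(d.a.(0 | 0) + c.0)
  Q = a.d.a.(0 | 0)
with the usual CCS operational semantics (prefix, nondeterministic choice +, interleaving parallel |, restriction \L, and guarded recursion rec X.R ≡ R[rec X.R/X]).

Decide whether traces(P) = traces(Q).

LTS(P): 5 reachable states
  m0 = a.(d.a.(0 | 0) + c.0) → =a=> m1
  m1 = d.a.(0 | 0) + c.0 → =c=> m2, =d=> m3
  m2 = 0 → deadlocked
  m3 = a.(0 | 0) → =a=> m4
  m4 = 0 | 0 → deadlocked
LTS(Q): 4 reachable states
  n0 = a.d.a.(0 | 0) → =a=> n1
  n1 = d.a.(0 | 0) → =d=> n2
  n2 = a.(0 | 0) → =a=> n3
  n3 = 0 | 0 → deadlocked
Run σ = ⟨ac⟩ on P: start {m0}
  step 1 (a): {m1}
  step 2 (c): {m2}
  P completes σ.
Run σ = ⟨ac⟩ on Q: start {n0}
  step 1 (a): {n1}
  step 2 (c): ∅  — Q cannot continue

trace-distinct — witness ⟨ac⟩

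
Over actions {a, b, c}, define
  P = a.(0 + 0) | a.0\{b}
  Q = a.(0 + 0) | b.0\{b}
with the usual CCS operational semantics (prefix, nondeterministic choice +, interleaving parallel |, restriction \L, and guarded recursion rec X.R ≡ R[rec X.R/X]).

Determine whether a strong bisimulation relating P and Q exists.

LTS(P): 4 reachable states
  s0 = a.(0 + 0) | a.0\{b} :: -a-> s1, -a-> s2
  s1 = (0 + 0) | a.0\{b} :: -a-> s3
  s2 = a.(0 + 0) | 0\{b} :: -a-> s3
  s3 = (0 + 0) | 0\{b} :: ·
LTS(Q): 4 reachable states
  t0 = a.(0 + 0) | b.0\{b} :: -a-> t1, -b-> t2
  t1 = (0 + 0) | b.0\{b} :: -b-> t3
  t2 = a.(0 + 0) | 0\{b} :: -a-> t3
  t3 = (0 + 0) | 0\{b} :: ·
Coarsest stable partition (strong bisimilarity classes):
  B0 = {s0}
  B1 = {s1, s2, t2}
  B2 = {s3, t3}
  B3 = {t0}
  B4 = {t1}
s0 ∈ B0, t0 ∈ B3 → different blocks

NO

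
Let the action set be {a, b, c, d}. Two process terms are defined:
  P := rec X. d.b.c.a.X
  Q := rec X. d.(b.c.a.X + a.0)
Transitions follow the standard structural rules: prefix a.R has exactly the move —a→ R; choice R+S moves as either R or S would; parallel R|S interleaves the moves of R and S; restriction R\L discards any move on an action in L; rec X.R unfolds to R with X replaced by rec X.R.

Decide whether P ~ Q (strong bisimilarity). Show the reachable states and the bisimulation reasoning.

Reachable graph of P (4 states):
  m0 = rec X. d.b.c.a.X | =d=> m1
  m1 = b.c.a.(rec X. d.b.c.a.X) | =b=> m2
  m2 = c.a.(rec X. d.b.c.a.X) | =c=> m3
  m3 = a.(rec X. d.b.c.a.X) | =a=> m0
Reachable graph of Q (5 states):
  n0 = rec X. d.(b.c.a.X + a.0) | =d=> n1
  n1 = b.c.a.(rec X. d.(b.c.a.X + a.0)) + a.0 | =a=> n2, =b=> n3
  n2 = 0 | ∅
  n3 = c.a.(rec X. d.(b.c.a.X + a.0)) | =c=> n4
  n4 = a.(rec X. d.(b.c.a.X + a.0)) | =a=> n0
Coarsest stable partition (strong bisimilarity classes):
  B0 = {m0}
  B1 = {m1}
  B2 = {m2}
  B3 = {m3}
  B4 = {n0}
  B5 = {n1}
  B6 = {n2}
  B7 = {n3}
  B8 = {n4}
m0 ∈ B0, n0 ∈ B4 → different blocks

not bisimilar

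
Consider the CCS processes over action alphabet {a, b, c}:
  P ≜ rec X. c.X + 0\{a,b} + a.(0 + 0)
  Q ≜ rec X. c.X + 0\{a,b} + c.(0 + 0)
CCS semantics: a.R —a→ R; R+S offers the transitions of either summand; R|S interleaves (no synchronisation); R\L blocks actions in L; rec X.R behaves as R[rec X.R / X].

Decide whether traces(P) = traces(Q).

LTS(P): 2 reachable states
  p0 = rec X. c.X + 0\{a,b} + a.(0 + 0) has moves =a=> p1, =c=> p0
  p1 = 0 + 0 has moves ∅
LTS(Q): 2 reachable states
  q0 = rec X. c.X + 0\{a,b} + c.(0 + 0) has moves =c=> q0, =c=> q1
  q1 = 0 + 0 has moves ∅
Executing a from P (initial set {p0}):
  [1] a ⇒ {p1}
  — P admits the full trace.
Executing a from Q (initial set {q0}):
  [1] a ⇒ ∅  — Q cannot continue

NO — witness ⟨a⟩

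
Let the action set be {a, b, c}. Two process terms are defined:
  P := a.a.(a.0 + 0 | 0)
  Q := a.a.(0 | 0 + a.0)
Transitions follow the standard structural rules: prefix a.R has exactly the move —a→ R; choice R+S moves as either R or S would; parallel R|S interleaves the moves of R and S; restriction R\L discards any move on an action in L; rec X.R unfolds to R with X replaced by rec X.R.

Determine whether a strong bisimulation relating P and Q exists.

bisimilar

P's transition system — 4 states:
  p0 = a.a.(a.0 + 0 | 0) has moves --a--▸ p1
  p1 = a.(a.0 + 0 | 0) has moves --a--▸ p2
  p2 = a.0 + 0 | 0 has moves --a--▸ p3
  p3 = 0 has moves deadlocked
Q's transition system — 4 states:
  q0 = a.a.(0 | 0 + a.0) has moves --a--▸ q1
  q1 = a.(0 | 0 + a.0) has moves --a--▸ q2
  q2 = 0 | 0 + a.0 has moves --a--▸ q3
  q3 = 0 has moves deadlocked
Coarsest stable partition (strong bisimilarity classes):
  B0 = {p0, q0}
  B1 = {p1, q1}
  B2 = {p2, q2}
  B3 = {p3, q3}
p0 ∈ B0, q0 ∈ B0 → same block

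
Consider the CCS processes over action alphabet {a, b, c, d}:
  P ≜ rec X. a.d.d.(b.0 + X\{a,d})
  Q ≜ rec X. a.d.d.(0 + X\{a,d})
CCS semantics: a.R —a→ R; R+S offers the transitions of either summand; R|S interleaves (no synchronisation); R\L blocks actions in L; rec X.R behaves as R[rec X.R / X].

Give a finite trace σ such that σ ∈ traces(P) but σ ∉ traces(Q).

addb

Reachable graph of P (5 states):
  m0 = rec X. a.d.d.(b.0 + X\{a,d}) | -a-> m1
  m1 = d.d.(b.0 + (rec X. a.d.d.(b.0 + X\{a,d}))\{a,d}) | -d-> m2
  m2 = d.(b.0 + (rec X. a.d.d.(b.0 + X\{a,d}))\{a,d}) | -d-> m3
  m3 = b.0 + (rec X. a.d.d.(b.0 + X\{a,d}))\{a,d} | -b-> m4
  m4 = 0 | ∅
Reachable graph of Q (4 states):
  n0 = rec X. a.d.d.(0 + X\{a,d}) | -a-> n1
  n1 = d.d.(0 + (rec X. a.d.d.(0 + X\{a,d}))\{a,d}) | -d-> n2
  n2 = d.(0 + (rec X. a.d.d.(0 + X\{a,d}))\{a,d}) | -d-> n3
  n3 = 0 + (rec X. a.d.d.(0 + X\{a,d}))\{a,d} | ∅
Run σ = ⟨addb⟩ on P: start {m0}
  [1] a ⇒ {m1}
  [2] d ⇒ {m2}
  [3] d ⇒ {m3}
  [4] b ⇒ {m4}
  — P admits the full trace.
Run σ = ⟨addb⟩ on Q: start {n0}
  [1] a ⇒ {n1}
  [2] d ⇒ {n2}
  [3] d ⇒ {n3}
  [4] b ⇒ ∅ (Q stuck)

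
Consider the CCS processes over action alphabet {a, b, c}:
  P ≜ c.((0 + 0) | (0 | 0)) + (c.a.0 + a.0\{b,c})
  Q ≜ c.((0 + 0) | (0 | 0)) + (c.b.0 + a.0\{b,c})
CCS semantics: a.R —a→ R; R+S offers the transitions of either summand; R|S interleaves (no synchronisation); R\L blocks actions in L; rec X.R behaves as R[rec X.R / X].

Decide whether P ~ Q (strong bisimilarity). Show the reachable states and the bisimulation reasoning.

P ≁ Q

P's transition system — 5 states:
  s0 = c.((0 + 0) | (0 | 0)) + (c.a.0 + a.0\{b,c}) | =a=> s1, =c=> s2, =c=> s3
  s1 = 0\{b,c} | stopped
  s2 = (0 + 0) | (0 | 0) | stopped
  s3 = a.0 | =a=> s4
  s4 = 0 | stopped
Q's transition system — 5 states:
  t0 = c.((0 + 0) | (0 | 0)) + (c.b.0 + a.0\{b,c}) | =a=> t1, =c=> t2, =c=> t3
  t1 = 0\{b,c} | stopped
  t2 = (0 + 0) | (0 | 0) | stopped
  t3 = b.0 | =b=> t4
  t4 = 0 | stopped
Partition-refinement fixed point:
  B0 = {s0}
  B1 = {s1, s2, s4, t1, t2, t4}
  B2 = {s3}
  B3 = {t0}
  B4 = {t3}
s0 ∈ B0, t0 ∈ B3 → different blocks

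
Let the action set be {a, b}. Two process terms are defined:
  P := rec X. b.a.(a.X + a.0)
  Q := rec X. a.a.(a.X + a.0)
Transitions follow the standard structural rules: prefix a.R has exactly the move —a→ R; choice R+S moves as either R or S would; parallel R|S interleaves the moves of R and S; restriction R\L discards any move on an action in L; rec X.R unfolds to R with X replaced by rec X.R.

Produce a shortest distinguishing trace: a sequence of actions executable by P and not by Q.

b

LTS(P): 4 reachable states
  p0 = rec X. b.a.(a.X + a.0) → -b-> p1
  p1 = a.(a.(rec X. b.a.(a.X + a.0)) + a.0) → -a-> p2
  p2 = a.(rec X. b.a.(a.X + a.0)) + a.0 → -a-> p0, -a-> p3
  p3 = 0 → deadlocked
LTS(Q): 4 reachable states
  q0 = rec X. a.a.(a.X + a.0) → -a-> q1
  q1 = a.(a.(rec X. a.a.(a.X + a.0)) + a.0) → -a-> q2
  q2 = a.(rec X. a.a.(a.X + a.0)) + a.0 → -a-> q0, -a-> q3
  q3 = 0 → deadlocked
Run σ = ⟨b⟩ on P: start {p0}
  [1] b ⇒ {p1}
  — P admits the full trace.
Run σ = ⟨b⟩ on Q: start {q0}
  [1] b ⇒ ∅  — Q cannot continue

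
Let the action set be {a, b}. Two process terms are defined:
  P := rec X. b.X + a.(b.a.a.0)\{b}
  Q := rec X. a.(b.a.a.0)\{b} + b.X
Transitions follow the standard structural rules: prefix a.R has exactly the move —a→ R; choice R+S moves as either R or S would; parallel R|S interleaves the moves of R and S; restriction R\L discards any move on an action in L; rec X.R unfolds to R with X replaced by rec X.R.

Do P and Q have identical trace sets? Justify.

P's transition system — 2 states:
  u0 = rec X. b.X + a.(b.a.a.0)\{b} | —a→ u1, —b→ u0
  u1 = (b.a.a.0)\{b} | deadlocked
Q's transition system — 2 states:
  v0 = rec X. a.(b.a.a.0)\{b} + b.X | —a→ v1, —b→ v0
  v1 = (b.a.a.0)\{b} | deadlocked
Bisimilarity quotient blocks:
  B0 = {u0, v0}
  B1 = {u1, v1}
u0 ∈ B0, v0 ∈ B0 → same block
Bisimilar ⇒ trace-equivalent.

trace-equivalent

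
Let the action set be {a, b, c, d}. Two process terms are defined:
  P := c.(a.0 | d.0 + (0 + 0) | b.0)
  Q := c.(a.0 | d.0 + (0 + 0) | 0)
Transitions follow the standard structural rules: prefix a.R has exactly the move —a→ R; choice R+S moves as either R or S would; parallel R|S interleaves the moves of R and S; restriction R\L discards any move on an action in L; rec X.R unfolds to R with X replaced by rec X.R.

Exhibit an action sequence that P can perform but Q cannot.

Reachable graph of P (6 states):
  u0 = c.(a.0 | d.0 + (0 + 0) | b.0) | -c-> u1
  u1 = a.0 | d.0 + (0 + 0) | b.0 | -a-> u2, -b-> u3, -d-> u4
  u2 = 0 | d.0 | -d-> u5
  u3 = (0 + 0) | 0 | ∅
  u4 = a.0 | 0 | -a-> u5
  u5 = 0 | 0 | ∅
Reachable graph of Q (5 states):
  v0 = c.(a.0 | d.0 + (0 + 0) | 0) | -c-> v1
  v1 = a.0 | d.0 + (0 + 0) | 0 | -a-> v2, -d-> v3
  v2 = 0 | d.0 | -d-> v4
  v3 = a.0 | 0 | -a-> v4
  v4 = 0 | 0 | ∅
Trace ⟨cb⟩ through P, begin at {u0}:
  step 1 (c): {u1}
  step 2 (b): {u3}
  P completes σ.
Trace ⟨cb⟩ through Q, begin at {v0}:
  step 1 (c): {v1}
  step 2 (b): ∅ (Q stuck)

cb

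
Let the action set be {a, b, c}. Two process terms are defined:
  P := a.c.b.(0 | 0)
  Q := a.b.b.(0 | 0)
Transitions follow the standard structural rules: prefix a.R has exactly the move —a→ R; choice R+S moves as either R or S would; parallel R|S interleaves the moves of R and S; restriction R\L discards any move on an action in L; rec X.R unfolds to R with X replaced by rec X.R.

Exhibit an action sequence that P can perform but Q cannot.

P's transition system — 4 states:
  m0 = a.c.b.(0 | 0) :: --a--▸ m1
  m1 = c.b.(0 | 0) :: --c--▸ m2
  m2 = b.(0 | 0) :: --b--▸ m3
  m3 = 0 | 0 :: deadlocked
Q's transition system — 4 states:
  n0 = a.b.b.(0 | 0) :: --a--▸ n1
  n1 = b.b.(0 | 0) :: --b--▸ n2
  n2 = b.(0 | 0) :: --b--▸ n3
  n3 = 0 | 0 :: deadlocked
Executing ac from P (initial set {m0}):
  step 1 (a): {m1}
  step 2 (c): {m2}
  ✓ P
Executing ac from Q (initial set {n0}):
  step 1 (a): {n1}
  step 2 (c): ∅ (Q stuck)

ac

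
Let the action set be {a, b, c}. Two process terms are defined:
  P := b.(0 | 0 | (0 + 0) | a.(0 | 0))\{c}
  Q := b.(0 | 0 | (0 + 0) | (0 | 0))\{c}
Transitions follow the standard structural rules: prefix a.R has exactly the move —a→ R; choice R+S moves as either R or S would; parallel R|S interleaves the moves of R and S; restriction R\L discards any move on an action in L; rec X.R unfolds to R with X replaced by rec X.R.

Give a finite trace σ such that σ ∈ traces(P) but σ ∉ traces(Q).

P's transition system — 3 states:
  u0 = b.(0 | 0 | (0 + 0) | a.(0 | 0))\{c} has moves ··b··> u1
  u1 = (0 | 0 | (0 + 0) | a.(0 | 0))\{c} has moves ··a··> u2
  u2 = (0 | 0 | (0 + 0) | (0 | 0))\{c} has moves ·
Q's transition system — 2 states:
  v0 = b.(0 | 0 | (0 + 0) | (0 | 0))\{c} has moves ··b··> v1
  v1 = (0 | 0 | (0 + 0) | (0 | 0))\{c} has moves ·
Run σ = ⟨ba⟩ on P: start {u0}
  [1] b ⇒ {u1}
  [2] a ⇒ {u2}
  — P admits the full trace.
Run σ = ⟨ba⟩ on Q: start {v0}
  [1] b ⇒ {v1}
  [2] a ⇒ ∅ (Q stuck)

ba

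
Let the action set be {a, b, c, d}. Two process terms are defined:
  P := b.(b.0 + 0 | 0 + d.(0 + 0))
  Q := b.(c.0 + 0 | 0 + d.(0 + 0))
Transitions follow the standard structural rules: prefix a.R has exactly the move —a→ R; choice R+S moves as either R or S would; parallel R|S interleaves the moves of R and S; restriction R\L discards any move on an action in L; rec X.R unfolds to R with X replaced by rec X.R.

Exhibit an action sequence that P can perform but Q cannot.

bb

Reachable graph of P (4 states):
  p0 = b.(b.0 + 0 | 0 + d.(0 + 0)) | ··b··> p1
  p1 = b.0 + 0 | 0 + d.(0 + 0) | ··b··> p2, ··d··> p3
  p2 = 0 | ∅
  p3 = 0 + 0 | ∅
Reachable graph of Q (4 states):
  q0 = b.(c.0 + 0 | 0 + d.(0 + 0)) | ··b··> q1
  q1 = c.0 + 0 | 0 + d.(0 + 0) | ··c··> q2, ··d··> q3
  q2 = 0 | ∅
  q3 = 0 + 0 | ∅
Executing bb from P (initial set {p0}):
  after b @ step 1: {p1}
  after b @ step 2: {p2}
  — P admits the full trace.
Executing bb from Q (initial set {q0}):
  after b @ step 1: {q1}
  after b @ step 2: no successor for Q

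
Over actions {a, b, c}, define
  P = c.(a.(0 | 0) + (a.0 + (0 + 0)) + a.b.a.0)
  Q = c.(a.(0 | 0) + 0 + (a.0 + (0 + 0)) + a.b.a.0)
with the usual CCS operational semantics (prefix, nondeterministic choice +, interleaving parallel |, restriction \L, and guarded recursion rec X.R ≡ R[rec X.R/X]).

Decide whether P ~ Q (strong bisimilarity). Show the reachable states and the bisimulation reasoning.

bisimilar

LTS(P): 6 reachable states
  p0 = c.(a.(0 | 0) + (a.0 + (0 + 0)) + a.b.a.0) ⊢ --c--▸ p1
  p1 = a.(0 | 0) + (a.0 + (0 + 0)) + a.b.a.0 ⊢ --a--▸ p2, --a--▸ p3, --a--▸ p4
  p2 = 0 ⊢ (no moves)
  p3 = 0 | 0 ⊢ (no moves)
  p4 = b.a.0 ⊢ --b--▸ p5
  p5 = a.0 ⊢ --a--▸ p2
LTS(Q): 6 reachable states
  q0 = c.(a.(0 | 0) + 0 + (a.0 + (0 + 0)) + a.b.a.0) ⊢ --c--▸ q1
  q1 = a.(0 | 0) + 0 + (a.0 + (0 + 0)) + a.b.a.0 ⊢ --a--▸ q2, --a--▸ q3, --a--▸ q4
  q2 = 0 ⊢ (no moves)
  q3 = 0 | 0 ⊢ (no moves)
  q4 = b.a.0 ⊢ --b--▸ q5
  q5 = a.0 ⊢ --a--▸ q2
Partition-refinement fixed point:
  B0 = {p0, q0}
  B1 = {p1, q1}
  B2 = {p2, p3, q2, q3}
  B3 = {p4, q4}
  B4 = {p5, q5}
p0 ∈ B0, q0 ∈ B0 → same block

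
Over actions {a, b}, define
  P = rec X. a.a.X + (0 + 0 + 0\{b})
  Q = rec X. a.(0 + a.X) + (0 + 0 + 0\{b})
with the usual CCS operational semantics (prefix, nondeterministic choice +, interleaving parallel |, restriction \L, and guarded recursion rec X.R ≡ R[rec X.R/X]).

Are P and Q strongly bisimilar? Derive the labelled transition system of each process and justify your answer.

LTS(P): 2 reachable states
  p0 = rec X. a.a.X + (0 + 0 + 0\{b}) → =a=> p1
  p1 = a.(rec X. a.a.X + (0 + 0 + 0\{b})) → =a=> p0
LTS(Q): 2 reachable states
  q0 = rec X. a.(0 + a.X) + (0 + 0 + 0\{b}) → =a=> q1
  q1 = 0 + a.(rec X. a.(0 + a.X) + (0 + 0 + 0\{b})) → =a=> q0
Partition-refinement fixed point:
  B0 = {p0, p1, q0, q1}
p0 ∈ B0, q0 ∈ B0 → same block

P ~ Q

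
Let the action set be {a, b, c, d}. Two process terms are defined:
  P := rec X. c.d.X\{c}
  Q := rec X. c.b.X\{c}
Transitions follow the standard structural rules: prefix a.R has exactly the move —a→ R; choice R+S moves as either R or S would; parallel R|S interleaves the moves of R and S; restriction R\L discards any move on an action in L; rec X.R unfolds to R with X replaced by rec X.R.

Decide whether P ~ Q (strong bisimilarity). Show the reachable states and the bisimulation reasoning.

P's transition system — 3 states:
  u0 = rec X. c.d.X\{c} :: =c=> u1
  u1 = d.(rec X. c.d.X\{c})\{c} :: =d=> u2
  u2 = (rec X. c.d.X\{c})\{c} :: ∅
Q's transition system — 3 states:
  v0 = rec X. c.b.X\{c} :: =c=> v1
  v1 = b.(rec X. c.b.X\{c})\{c} :: =b=> v2
  v2 = (rec X. c.b.X\{c})\{c} :: ∅
Coarsest stable partition (strong bisimilarity classes):
  B0 = {u0}
  B1 = {u1}
  B2 = {u2, v2}
  B3 = {v0}
  B4 = {v1}
u0 ∈ B0, v0 ∈ B3 → different blocks

not bisimilar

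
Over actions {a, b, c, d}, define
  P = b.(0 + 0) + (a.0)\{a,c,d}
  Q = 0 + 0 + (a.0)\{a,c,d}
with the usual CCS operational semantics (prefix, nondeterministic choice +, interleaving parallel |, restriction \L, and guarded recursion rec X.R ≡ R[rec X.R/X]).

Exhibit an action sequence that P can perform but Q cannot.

b

LTS(P): 2 reachable states
  p0 = b.(0 + 0) + (a.0)\{a,c,d} | --b--▸ p1
  p1 = 0 + 0 | ·
LTS(Q): 1 reachable states
  q0 = 0 + 0 + (a.0)\{a,c,d} | ·
Run σ = ⟨b⟩ on P: start {p0}
  [1] b ⇒ {p1}
  P completes σ.
Run σ = ⟨b⟩ on Q: start {q0}
  [1] b ⇒ ∅  — Q cannot continue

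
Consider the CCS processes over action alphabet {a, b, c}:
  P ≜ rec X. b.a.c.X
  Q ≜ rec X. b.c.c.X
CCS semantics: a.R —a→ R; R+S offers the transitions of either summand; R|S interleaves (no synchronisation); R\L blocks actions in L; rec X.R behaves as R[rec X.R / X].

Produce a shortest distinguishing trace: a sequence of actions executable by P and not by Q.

ba

P's transition system — 3 states:
  p0 = rec X. b.a.c.X has moves -b-> p1
  p1 = a.c.(rec X. b.a.c.X) has moves -a-> p2
  p2 = c.(rec X. b.a.c.X) has moves -c-> p0
Q's transition system — 3 states:
  q0 = rec X. b.c.c.X has moves -b-> q1
  q1 = c.c.(rec X. b.c.c.X) has moves -c-> q2
  q2 = c.(rec X. b.c.c.X) has moves -c-> q0
Run σ = ⟨ba⟩ on P: start {p0}
  after b @ step 1: {p1}
  after a @ step 2: {p2}
  — P admits the full trace.
Run σ = ⟨ba⟩ on Q: start {q0}
  after b @ step 1: {q1}
  after a @ step 2: ∅  — Q cannot continue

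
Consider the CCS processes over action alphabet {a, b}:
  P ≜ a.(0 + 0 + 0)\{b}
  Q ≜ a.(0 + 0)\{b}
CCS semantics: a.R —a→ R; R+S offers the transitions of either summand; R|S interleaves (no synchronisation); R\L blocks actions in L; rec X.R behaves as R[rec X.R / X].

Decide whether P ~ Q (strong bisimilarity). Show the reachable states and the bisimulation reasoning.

P's transition system — 2 states:
  m0 = a.(0 + 0 + 0)\{b} | ··a··> m1
  m1 = (0 + 0 + 0)\{b} | deadlocked
Q's transition system — 2 states:
  n0 = a.(0 + 0)\{b} | ··a··> n1
  n1 = (0 + 0)\{b} | deadlocked
Partition-refinement fixed point:
  B0 = {m0, n0}
  B1 = {m1, n1}
m0 ∈ B0, n0 ∈ B0 → same block

YES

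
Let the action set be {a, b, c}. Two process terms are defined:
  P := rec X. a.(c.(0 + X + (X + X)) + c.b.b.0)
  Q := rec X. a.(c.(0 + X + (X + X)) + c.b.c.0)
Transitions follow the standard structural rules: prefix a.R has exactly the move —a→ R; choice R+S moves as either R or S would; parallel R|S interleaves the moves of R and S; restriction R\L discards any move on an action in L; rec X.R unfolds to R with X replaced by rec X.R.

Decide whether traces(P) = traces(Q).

Reachable graph of P (6 states):
  m0 = rec X. a.(c.(0 + X + (X + X)) + c.b.b.0) ⊢ ··a··> m1
  m1 = c.(0 + (rec X. a.(c.(0 + X + (X + X)) + c.b.b.0)) + ((rec X. a.(c.(0 + X + (X + X)) + c.b.b.0)) + (rec X. a.(c.(0 + X + (X + X)) + c.b.b.0)))) + c.b.b.0 ⊢ ··c··> m2, ··c··> m3
  m2 = 0 + (rec X. a.(c.(0 + X + (X + X)) + c.b.b.0)) + ((rec X. a.(c.(0 + X + (X + X)) + c.b.b.0)) + (rec X. a.(c.(0 + X + (X + X)) + c.b.b.0))) ⊢ ··a··> m1
  m3 = b.b.0 ⊢ ··b··> m4
  m4 = b.0 ⊢ ··b··> m5
  m5 = 0 ⊢ ·
Reachable graph of Q (6 states):
  n0 = rec X. a.(c.(0 + X + (X + X)) + c.b.c.0) ⊢ ··a··> n1
  n1 = c.(0 + (rec X. a.(c.(0 + X + (X + X)) + c.b.c.0)) + ((rec X. a.(c.(0 + X + (X + X)) + c.b.c.0)) + (rec X. a.(c.(0 + X + (X + X)) + c.b.c.0)))) + c.b.c.0 ⊢ ··c··> n2, ··c··> n3
  n2 = 0 + (rec X. a.(c.(0 + X + (X + X)) + c.b.c.0)) + ((rec X. a.(c.(0 + X + (X + X)) + c.b.c.0)) + (rec X. a.(c.(0 + X + (X + X)) + c.b.c.0))) ⊢ ··a··> n1
  n3 = b.c.0 ⊢ ··b··> n4
  n4 = c.0 ⊢ ··c··> n5
  n5 = 0 ⊢ ·
Executing acbb from P (initial set {m0}):
  [1] a ⇒ {m1}
  [2] c ⇒ {m2, m3}
  [3] b ⇒ {m4}
  [4] b ⇒ {m5}
  — P admits the full trace.
Executing acbb from Q (initial set {n0}):
  [1] a ⇒ {n1}
  [2] c ⇒ {n2, n3}
  [3] b ⇒ {n4}
  [4] b ⇒ ∅  — Q cannot continue

trace-distinct — witness ⟨acbb⟩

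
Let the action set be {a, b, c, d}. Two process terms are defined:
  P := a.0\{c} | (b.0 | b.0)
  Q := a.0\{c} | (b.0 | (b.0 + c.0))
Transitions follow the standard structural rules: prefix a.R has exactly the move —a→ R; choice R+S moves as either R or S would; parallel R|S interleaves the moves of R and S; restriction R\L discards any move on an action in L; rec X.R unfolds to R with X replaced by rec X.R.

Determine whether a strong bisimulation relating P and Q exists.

not bisimilar

LTS(P): 8 reachable states
  m0 = a.0\{c} | (b.0 | b.0) :: -a-> m1, -b-> m2, -b-> m3
  m1 = 0\{c} | (b.0 | b.0) :: -b-> m4, -b-> m5
  m2 = a.0\{c} | (0 | b.0) :: -a-> m4, -b-> m6
  m3 = a.0\{c} | (b.0 | 0) :: -a-> m5, -b-> m6
  m4 = 0\{c} | (0 | b.0) :: -b-> m7
  m5 = 0\{c} | (b.0 | 0) :: -b-> m7
  m6 = a.0\{c} | (0 | 0) :: -a-> m7
  m7 = 0\{c} | (0 | 0) :: (no moves)
LTS(Q): 8 reachable states
  n0 = a.0\{c} | (b.0 | (b.0 + c.0)) :: -a-> n1, -b-> n2, -b-> n3, -c-> n3
  n1 = 0\{c} | (b.0 | (b.0 + c.0)) :: -b-> n4, -b-> n5, -c-> n5
  n2 = a.0\{c} | (0 | (b.0 + c.0)) :: -a-> n4, -b-> n6, -c-> n6
  n3 = a.0\{c} | (b.0 | 0) :: -a-> n5, -b-> n6
  n4 = 0\{c} | (0 | (b.0 + c.0)) :: -b-> n7, -c-> n7
  n5 = 0\{c} | (b.0 | 0) :: -b-> n7
  n6 = a.0\{c} | (0 | 0) :: -a-> n7
  n7 = 0\{c} | (0 | 0) :: (no moves)
Bisimilarity quotient blocks:
  B0 = {m0}
  B1 = {m1}
  B2 = {m4, m5, n5}
  B3 = {m7, n7}
  B4 = {m2, m3, n3}
  B5 = {m6, n6}
  B6 = {n0}
  B7 = {n2}
  B8 = {n4}
  B9 = {n1}
m0 ∈ B0, n0 ∈ B6 → different blocks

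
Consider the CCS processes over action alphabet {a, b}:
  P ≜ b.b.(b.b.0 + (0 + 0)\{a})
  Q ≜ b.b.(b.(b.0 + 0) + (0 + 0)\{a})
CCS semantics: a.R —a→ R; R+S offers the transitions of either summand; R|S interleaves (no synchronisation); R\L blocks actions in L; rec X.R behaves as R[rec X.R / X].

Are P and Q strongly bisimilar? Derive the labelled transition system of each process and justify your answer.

P ~ Q

P's transition system — 5 states:
  p0 = b.b.(b.b.0 + (0 + 0)\{a}) → -b-> p1
  p1 = b.(b.b.0 + (0 + 0)\{a}) → -b-> p2
  p2 = b.b.0 + (0 + 0)\{a} → -b-> p3
  p3 = b.0 → -b-> p4
  p4 = 0 → ∅
Q's transition system — 5 states:
  q0 = b.b.(b.(b.0 + 0) + (0 + 0)\{a}) → -b-> q1
  q1 = b.(b.(b.0 + 0) + (0 + 0)\{a}) → -b-> q2
  q2 = b.(b.0 + 0) + (0 + 0)\{a} → -b-> q3
  q3 = b.0 + 0 → -b-> q4
  q4 = 0 → ∅
Bisimilarity quotient blocks:
  B0 = {p0, q0}
  B1 = {p1, q1}
  B2 = {p2, q2}
  B3 = {p3, q3}
  B4 = {p4, q4}
p0 ∈ B0, q0 ∈ B0 → same block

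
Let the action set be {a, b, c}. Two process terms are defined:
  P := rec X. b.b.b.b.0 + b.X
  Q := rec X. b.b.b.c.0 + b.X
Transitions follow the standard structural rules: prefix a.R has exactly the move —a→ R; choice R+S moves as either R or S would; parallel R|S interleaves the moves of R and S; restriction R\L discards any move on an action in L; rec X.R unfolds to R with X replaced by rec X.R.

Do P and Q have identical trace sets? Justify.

LTS(P): 5 reachable states
  s0 = rec X. b.b.b.b.0 + b.X has moves --b--▸ s0, --b--▸ s1
  s1 = b.b.b.0 has moves --b--▸ s2
  s2 = b.b.0 has moves --b--▸ s3
  s3 = b.0 has moves --b--▸ s4
  s4 = 0 has moves ·
LTS(Q): 5 reachable states
  t0 = rec X. b.b.b.c.0 + b.X has moves --b--▸ t0, --b--▸ t1
  t1 = b.b.c.0 has moves --b--▸ t2
  t2 = b.c.0 has moves --b--▸ t3
  t3 = c.0 has moves --c--▸ t4
  t4 = 0 has moves ·
Trace ⟨bbbc⟩ through Q, begin at {t0}:
  after b @ step 1: {t0, t1}
  after b @ step 2: {t0, t1, t2}
  after b @ step 3: {t0, t1, t2, t3}
  after c @ step 4: {t4}
  ✓ Q
Trace ⟨bbbc⟩ through P, begin at {s0}:
  after b @ step 1: {s0, s1}
  after b @ step 2: {s0, s1, s2}
  after b @ step 3: {s0, s1, s2, s3}
  after c @ step 4: no successor for P

trace-distinct — witness ⟨bbbc⟩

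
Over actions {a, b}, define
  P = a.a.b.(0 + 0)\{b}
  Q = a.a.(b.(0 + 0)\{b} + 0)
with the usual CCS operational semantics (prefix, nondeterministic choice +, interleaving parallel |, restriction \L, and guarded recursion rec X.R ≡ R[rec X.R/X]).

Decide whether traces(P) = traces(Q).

traces(P) = traces(Q)

LTS(P): 4 reachable states
  m0 = a.a.b.(0 + 0)\{b} | -a-> m1
  m1 = a.b.(0 + 0)\{b} | -a-> m2
  m2 = b.(0 + 0)\{b} | -b-> m3
  m3 = (0 + 0)\{b} | ∅
LTS(Q): 4 reachable states
  n0 = a.a.(b.(0 + 0)\{b} + 0) | -a-> n1
  n1 = a.(b.(0 + 0)\{b} + 0) | -a-> n2
  n2 = b.(0 + 0)\{b} + 0 | -b-> n3
  n3 = (0 + 0)\{b} | ∅
Coarsest stable partition (strong bisimilarity classes):
  B0 = {m0, n0}
  B1 = {m1, n1}
  B2 = {m2, n2}
  B3 = {m3, n3}
m0 ∈ B0, n0 ∈ B0 → same block
Bisimilar ⇒ trace-equivalent.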